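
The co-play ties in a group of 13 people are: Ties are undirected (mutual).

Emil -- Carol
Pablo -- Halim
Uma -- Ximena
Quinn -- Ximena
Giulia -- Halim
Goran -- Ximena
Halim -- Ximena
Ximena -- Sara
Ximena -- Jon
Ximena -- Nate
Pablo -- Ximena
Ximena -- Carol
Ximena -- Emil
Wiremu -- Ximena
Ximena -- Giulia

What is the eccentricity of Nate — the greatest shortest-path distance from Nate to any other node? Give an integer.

Distances from Nate: Carol:2, Emil:2, Giulia:2, Goran:2, Halim:2, Jon:2, Pablo:2, Quinn:2, Sara:2, Uma:2, Wiremu:2, Ximena:1.
The largest is 2 (to Wiremu, Emil, Sara, Pablo, Uma, Jon, Carol, Quinn, Giulia, Goran, and Halim), so the eccentricity of Nate is 2.

2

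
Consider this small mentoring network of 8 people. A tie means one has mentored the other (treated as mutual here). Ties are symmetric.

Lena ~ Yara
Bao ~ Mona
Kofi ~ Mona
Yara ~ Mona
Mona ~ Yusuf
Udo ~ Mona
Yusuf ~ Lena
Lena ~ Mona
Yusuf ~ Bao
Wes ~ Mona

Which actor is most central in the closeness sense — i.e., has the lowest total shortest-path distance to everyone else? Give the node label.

Mona

Farness (sum of distances to all others) for each node — Bao:12, Kofi:13, Lena:11, Mona:7, Udo:13, Wes:13, Yara:12, Yusuf:11.
The smallest farness is 7, for Mona, so Mona has the highest closeness.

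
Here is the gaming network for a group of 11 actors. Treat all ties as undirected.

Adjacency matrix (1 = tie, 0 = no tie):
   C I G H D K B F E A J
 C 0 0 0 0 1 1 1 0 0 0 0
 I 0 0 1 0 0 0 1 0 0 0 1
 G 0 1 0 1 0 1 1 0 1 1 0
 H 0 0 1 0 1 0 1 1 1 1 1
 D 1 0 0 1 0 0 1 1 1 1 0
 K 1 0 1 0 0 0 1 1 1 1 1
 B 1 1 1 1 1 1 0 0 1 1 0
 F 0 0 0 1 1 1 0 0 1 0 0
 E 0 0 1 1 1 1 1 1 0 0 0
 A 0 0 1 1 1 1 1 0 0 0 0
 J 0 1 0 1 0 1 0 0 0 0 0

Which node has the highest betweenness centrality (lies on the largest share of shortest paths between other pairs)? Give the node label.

Unnormalized betweenness of each node: A:37/60, B:1187/180, C:1/5, D:461/180, E:64/45, F:11/30, G:71/30, H:73/15, I:2/3, J:19/18, K:377/60.
B has the largest value, 1187/180, making it the main broker — the node through which the most shortest paths run.

B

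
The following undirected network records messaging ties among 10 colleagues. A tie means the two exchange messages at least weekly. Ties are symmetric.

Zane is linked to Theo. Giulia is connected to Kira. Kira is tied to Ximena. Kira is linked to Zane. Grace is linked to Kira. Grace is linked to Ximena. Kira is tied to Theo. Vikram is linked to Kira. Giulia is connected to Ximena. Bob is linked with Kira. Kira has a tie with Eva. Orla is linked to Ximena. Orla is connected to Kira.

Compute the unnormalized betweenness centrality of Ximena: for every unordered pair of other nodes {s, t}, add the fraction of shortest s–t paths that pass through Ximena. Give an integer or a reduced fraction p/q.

Pairs whose geodesics pass through Ximena — Orla–Grace: 1/2; Orla–Giulia: 1/2; Grace–Giulia: 1/2.
All other pairs contribute 0.
Summing the contributions gives betweenness(Ximena) = 3/2.

3/2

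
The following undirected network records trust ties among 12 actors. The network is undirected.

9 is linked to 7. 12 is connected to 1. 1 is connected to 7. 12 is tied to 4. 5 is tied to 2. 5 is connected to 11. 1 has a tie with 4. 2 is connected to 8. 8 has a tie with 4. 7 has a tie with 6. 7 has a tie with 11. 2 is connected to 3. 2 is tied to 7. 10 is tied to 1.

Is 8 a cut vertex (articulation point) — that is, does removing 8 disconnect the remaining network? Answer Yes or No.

Even without 8, every remaining node can still reach every other (the residual graph is connected), so 8 is not a cut vertex.

No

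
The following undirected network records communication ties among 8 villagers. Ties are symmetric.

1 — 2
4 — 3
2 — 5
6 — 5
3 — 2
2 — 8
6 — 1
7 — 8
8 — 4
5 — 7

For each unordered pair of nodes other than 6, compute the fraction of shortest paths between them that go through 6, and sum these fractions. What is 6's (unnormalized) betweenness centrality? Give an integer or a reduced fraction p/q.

Pairs whose geodesics pass through 6 — 7–1: 1/3; 1–5: 1/2.
All other pairs contribute 0.
Summing the contributions gives betweenness(6) = 5/6.

5/6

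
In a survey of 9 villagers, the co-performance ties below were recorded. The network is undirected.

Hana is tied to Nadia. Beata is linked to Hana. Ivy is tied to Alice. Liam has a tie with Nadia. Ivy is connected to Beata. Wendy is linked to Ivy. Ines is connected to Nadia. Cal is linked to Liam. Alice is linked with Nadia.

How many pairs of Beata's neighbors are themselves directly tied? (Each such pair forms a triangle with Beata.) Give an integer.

Beata's neighbors are Hana and Ivy, but none of them are tied to each other, so no triangle contains Beata.

0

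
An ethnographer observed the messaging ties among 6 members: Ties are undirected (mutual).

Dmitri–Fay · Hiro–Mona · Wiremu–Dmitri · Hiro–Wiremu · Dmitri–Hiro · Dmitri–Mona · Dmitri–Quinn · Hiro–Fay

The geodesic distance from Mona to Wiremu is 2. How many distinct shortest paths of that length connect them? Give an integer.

The shortest distance is 2. The length-2 paths are: Mona–Dmitri–Wiremu; Mona–Hiro–Wiremu.
That gives 2 distinct shortest paths.

2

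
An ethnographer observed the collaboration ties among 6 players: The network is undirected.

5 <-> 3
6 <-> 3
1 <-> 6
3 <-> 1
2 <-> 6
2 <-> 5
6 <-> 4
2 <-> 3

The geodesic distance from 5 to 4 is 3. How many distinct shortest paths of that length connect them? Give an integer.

The shortest distance is 3. The length-3 paths are: 5–3–6–4; 5–2–6–4.
That gives 2 distinct shortest paths.

2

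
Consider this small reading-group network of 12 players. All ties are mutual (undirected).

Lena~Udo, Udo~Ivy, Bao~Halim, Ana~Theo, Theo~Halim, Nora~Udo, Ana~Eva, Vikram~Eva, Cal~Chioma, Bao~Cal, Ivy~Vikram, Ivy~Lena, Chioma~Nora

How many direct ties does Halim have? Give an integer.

Halim is directly tied to Bao and Theo. That is 2 neighbors, so the degree of Halim is 2.

2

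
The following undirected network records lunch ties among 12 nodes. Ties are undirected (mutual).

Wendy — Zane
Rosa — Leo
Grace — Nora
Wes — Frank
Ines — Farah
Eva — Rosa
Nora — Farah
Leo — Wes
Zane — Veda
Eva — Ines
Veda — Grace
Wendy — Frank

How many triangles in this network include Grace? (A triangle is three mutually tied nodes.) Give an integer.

0

Grace's neighbors are Nora and Veda, but none of them are tied to each other, so no triangle contains Grace.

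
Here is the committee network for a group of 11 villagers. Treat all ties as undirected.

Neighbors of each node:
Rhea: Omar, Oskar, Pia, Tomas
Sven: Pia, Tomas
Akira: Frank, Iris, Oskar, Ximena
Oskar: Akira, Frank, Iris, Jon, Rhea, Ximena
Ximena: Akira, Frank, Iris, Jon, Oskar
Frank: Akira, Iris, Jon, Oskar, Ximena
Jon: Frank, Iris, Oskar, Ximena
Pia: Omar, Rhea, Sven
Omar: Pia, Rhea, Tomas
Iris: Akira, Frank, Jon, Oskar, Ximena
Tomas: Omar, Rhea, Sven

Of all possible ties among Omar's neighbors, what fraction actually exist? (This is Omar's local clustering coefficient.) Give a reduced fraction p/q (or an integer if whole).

Omar's neighbors: Pia, Rhea, and Tomas (k = 3).
Possible neighbor pairs: C(3,2) = 3. Edges among them: Pia–Rhea, Rhea–Tomas → e = 2.
Clustering(Omar) = 2/3.

2/3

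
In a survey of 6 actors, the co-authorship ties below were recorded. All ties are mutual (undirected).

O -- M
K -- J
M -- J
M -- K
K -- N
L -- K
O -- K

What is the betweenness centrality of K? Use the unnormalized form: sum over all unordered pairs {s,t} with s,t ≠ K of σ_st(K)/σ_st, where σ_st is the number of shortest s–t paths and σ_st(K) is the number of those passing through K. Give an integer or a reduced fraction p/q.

15/2

Pairs whose geodesics pass through K — O–L: 1; O–J: 1/2; O–N: 1; M–L: 1; M–N: 1; L–J: 1; L–N: 1; J–N: 1.
All other pairs contribute 0.
Summing the contributions gives betweenness(K) = 15/2.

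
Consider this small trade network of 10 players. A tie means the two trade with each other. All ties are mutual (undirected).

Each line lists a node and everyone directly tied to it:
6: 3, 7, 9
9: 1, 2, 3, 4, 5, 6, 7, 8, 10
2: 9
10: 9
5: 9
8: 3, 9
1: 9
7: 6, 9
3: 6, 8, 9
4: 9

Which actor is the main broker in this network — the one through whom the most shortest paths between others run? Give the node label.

Unnormalized betweenness of each node: 1:0, 2:0, 3:1/2, 4:0, 5:0, 6:1/2, 7:0, 8:0, 9:32, 10:0.
9 has the largest value, 32, making it the main broker — the node through which the most shortest paths run.

9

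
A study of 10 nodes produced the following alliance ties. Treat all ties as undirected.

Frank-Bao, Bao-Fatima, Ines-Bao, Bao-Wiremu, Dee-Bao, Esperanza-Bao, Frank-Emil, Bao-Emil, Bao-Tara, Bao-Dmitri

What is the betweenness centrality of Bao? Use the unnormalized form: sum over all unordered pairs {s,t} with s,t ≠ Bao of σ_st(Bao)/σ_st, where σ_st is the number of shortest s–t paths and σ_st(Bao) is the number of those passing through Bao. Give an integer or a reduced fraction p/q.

35

Pairs whose geodesics pass through Bao — Frank–Fatima: 1; Frank–Esperanza: 1; Frank–Ines: 1; Frank–Dee: 1; Frank–Dmitri: 1; Frank–Tara: 1; Frank–Wiremu: 1; Fatima–Esperanza: 1; Fatima–Ines: 1; Fatima–Dee: 1; Fatima–Dmitri: 1; Fatima–Tara: 1; Fatima–Wiremu: 1; Fatima–Emil: 1 … (+21 more pairs).
All other pairs contribute 0.
Summing the contributions gives betweenness(Bao) = 35.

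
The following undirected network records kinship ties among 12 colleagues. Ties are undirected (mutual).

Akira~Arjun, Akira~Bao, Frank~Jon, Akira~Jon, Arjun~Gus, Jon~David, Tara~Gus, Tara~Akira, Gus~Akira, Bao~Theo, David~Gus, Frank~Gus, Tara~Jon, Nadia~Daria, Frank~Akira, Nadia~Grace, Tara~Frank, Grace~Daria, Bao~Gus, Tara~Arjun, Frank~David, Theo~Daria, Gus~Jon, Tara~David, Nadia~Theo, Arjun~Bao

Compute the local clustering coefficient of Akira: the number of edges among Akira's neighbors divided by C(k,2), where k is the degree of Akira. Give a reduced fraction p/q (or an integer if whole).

Akira's neighbors: Arjun, Bao, Frank, Gus, Jon, and Tara (k = 6).
Possible neighbor pairs: C(6,2) = 15. Edges among them: Arjun–Bao, Arjun–Gus, Arjun–Tara, Bao–Gus, Frank–Gus, Frank–Jon, Frank–Tara, Gus–Jon, Gus–Tara, Jon–Tara → e = 10.
Clustering(Akira) = 10/15 = 2/3.

2/3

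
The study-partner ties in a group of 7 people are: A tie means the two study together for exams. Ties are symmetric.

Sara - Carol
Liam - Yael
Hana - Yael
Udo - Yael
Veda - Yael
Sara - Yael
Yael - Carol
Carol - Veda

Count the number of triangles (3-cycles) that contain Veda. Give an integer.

1

Veda's neighbors: Carol and Yael.
Neighbor pairs that are themselves tied: Veda–Carol–Yael. Each forms one triangle with Veda, for 1 in total.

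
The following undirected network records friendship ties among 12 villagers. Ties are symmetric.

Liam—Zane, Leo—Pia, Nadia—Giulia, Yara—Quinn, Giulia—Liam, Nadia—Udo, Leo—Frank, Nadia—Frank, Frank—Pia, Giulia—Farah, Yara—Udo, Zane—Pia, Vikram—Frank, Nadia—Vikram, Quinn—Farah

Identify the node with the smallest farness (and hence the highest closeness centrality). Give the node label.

Farness (sum of distances to all others) for each node — Farah:28, Frank:23, Giulia:22, Leo:30, Liam:27, Nadia:20, Pia:28, Quinn:34, Udo:26, Vikram:26, Yara:32, Zane:30.
The smallest farness is 20, for Nadia, so Nadia has the highest closeness.

Nadia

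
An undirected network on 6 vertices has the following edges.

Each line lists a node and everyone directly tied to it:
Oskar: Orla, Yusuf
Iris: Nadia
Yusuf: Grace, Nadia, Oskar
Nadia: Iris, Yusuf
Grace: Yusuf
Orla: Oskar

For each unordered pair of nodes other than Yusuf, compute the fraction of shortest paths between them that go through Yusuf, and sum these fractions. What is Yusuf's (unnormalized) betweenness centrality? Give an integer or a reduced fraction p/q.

8

Pairs whose geodesics pass through Yusuf — Oskar–Grace: 1; Oskar–Iris: 1; Oskar–Nadia: 1; Grace–Orla: 1; Grace–Iris: 1; Grace–Nadia: 1; Orla–Iris: 1; Orla–Nadia: 1.
All other pairs contribute 0.
Summing the contributions gives betweenness(Yusuf) = 8.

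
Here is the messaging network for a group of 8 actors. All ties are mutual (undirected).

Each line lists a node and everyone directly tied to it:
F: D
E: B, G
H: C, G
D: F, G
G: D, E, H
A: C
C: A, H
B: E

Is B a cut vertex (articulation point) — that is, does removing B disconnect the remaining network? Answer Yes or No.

No

Even without B, every remaining node can still reach every other (the residual graph is connected), so B is not a cut vertex.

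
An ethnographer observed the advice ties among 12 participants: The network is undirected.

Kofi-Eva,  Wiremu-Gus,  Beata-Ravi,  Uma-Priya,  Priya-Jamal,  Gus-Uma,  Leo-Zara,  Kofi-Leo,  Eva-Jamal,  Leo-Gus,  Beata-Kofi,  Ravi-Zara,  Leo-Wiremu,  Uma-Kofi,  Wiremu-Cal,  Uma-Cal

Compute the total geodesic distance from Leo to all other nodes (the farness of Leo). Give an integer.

20

Distances from Leo: Beata:2, Cal:2, Eva:2, Gus:1, Jamal:3, Kofi:1, Priya:3, Ravi:2, Uma:2, Wiremu:1, Zara:1.
Sum = 2 + 2 + 2 + 1 + 3 + 1 + 3 + 2 + 2 + 1 + 1 = 20.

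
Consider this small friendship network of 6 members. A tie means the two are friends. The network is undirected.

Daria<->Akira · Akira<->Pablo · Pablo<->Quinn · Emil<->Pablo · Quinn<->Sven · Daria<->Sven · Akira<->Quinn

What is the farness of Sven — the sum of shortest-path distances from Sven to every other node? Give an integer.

9

Distances from Sven: Akira:2, Daria:1, Emil:3, Pablo:2, Quinn:1.
Sum = 2 + 1 + 3 + 2 + 1 = 9.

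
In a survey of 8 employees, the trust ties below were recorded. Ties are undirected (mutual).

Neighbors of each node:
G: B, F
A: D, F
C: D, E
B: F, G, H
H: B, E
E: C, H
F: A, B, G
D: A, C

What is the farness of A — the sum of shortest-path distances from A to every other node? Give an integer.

Distances from A: B:2, C:2, D:1, E:3, F:1, G:2, H:3.
Sum = 2 + 2 + 1 + 3 + 1 + 2 + 3 = 14.

14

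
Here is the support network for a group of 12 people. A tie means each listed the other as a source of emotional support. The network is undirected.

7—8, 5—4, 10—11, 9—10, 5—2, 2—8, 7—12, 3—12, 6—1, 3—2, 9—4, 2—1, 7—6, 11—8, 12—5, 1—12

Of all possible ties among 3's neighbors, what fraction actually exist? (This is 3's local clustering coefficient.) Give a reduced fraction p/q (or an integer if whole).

3's neighbors: 2 and 12 (k = 2).
Possible neighbor pairs: C(2,2) = 1. Edges among them: none → e = 0.
Clustering(3) = 0/1.

0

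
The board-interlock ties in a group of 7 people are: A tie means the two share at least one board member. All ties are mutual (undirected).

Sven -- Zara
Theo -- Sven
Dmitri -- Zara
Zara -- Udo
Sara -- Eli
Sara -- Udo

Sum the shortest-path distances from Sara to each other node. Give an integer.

Distances from Sara: Dmitri:3, Eli:1, Sven:3, Theo:4, Udo:1, Zara:2.
Sum = 3 + 1 + 3 + 4 + 1 + 2 = 14.

14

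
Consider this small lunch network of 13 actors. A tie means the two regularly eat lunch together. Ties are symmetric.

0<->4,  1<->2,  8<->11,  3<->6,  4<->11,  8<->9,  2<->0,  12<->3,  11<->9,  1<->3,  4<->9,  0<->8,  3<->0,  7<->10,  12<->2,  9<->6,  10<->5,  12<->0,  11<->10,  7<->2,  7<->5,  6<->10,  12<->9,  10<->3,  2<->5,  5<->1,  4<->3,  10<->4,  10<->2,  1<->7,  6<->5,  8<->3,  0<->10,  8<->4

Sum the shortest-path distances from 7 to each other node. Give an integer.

Distances from 7: 0:2, 1:1, 2:1, 3:2, 4:2, 5:1, 6:2, 8:3, 9:3, 10:1, 11:2, 12:2.
Sum = 2 + 1 + 1 + 2 + 2 + 1 + 2 + 3 + 3 + 1 + 2 + 2 = 22.

22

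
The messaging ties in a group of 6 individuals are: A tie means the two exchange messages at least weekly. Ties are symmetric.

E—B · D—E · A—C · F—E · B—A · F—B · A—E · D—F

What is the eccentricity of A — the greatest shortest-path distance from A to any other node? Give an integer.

2

Distances from A: B:1, C:1, D:2, E:1, F:2.
The largest is 2 (to D and F), so the eccentricity of A is 2.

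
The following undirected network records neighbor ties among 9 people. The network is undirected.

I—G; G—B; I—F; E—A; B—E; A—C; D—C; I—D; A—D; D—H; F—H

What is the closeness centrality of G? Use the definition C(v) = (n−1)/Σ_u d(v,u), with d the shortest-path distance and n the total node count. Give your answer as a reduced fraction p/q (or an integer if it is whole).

8/17

Distances from G: A:3, B:1, C:3, D:2, E:2, F:2, H:3, I:1. Sum = 17.
n = 9, so closeness = 8/17.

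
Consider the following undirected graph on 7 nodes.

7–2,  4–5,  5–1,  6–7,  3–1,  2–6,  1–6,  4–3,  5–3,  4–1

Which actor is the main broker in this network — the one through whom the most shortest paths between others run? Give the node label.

Unnormalized betweenness of each node: 1:9, 2:0, 3:0, 4:0, 5:0, 6:8, 7:0.
1 has the largest value, 9, making it the main broker — the node through which the most shortest paths run.

1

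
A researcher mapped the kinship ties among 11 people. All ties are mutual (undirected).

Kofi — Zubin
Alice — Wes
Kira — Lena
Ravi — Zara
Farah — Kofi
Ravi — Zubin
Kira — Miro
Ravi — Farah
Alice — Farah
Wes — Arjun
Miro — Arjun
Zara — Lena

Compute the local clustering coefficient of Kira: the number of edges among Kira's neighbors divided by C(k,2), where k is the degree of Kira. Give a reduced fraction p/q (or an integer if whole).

0

Kira's neighbors: Lena and Miro (k = 2).
Possible neighbor pairs: C(2,2) = 1. Edges among them: none → e = 0.
Clustering(Kira) = 0/1.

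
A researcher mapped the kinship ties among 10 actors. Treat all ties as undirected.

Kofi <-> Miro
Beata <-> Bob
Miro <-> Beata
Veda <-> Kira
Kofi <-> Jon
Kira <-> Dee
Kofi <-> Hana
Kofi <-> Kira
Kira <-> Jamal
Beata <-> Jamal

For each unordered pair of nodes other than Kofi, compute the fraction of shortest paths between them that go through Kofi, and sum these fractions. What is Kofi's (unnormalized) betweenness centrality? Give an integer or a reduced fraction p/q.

18

Pairs whose geodesics pass through Kofi — Dee–Hana: 1; Dee–Miro: 1; Dee–Jon: 1; Bob–Hana: 1; Bob–Jon: 1; Veda–Hana: 1; Veda–Miro: 1; Veda–Jon: 1; Hana–Miro: 1; Hana–Beata: 1; Hana–Jon: 1; Hana–Kira: 1; Hana–Jamal: 1; Miro–Jon: 1 … (+4 more pairs).
All other pairs contribute 0.
Summing the contributions gives betweenness(Kofi) = 18.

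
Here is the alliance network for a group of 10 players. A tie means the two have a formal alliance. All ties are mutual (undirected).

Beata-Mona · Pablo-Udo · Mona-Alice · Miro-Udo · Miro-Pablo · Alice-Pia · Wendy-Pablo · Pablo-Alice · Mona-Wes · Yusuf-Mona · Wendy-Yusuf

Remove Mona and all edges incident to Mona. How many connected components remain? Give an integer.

3

Without Mona, the remaining ties split the others into: {Alice, Miro, Pablo, Pia, Udo, Wendy, Yusuf}; {Beata}; {Wes}.
That's 3 separate components.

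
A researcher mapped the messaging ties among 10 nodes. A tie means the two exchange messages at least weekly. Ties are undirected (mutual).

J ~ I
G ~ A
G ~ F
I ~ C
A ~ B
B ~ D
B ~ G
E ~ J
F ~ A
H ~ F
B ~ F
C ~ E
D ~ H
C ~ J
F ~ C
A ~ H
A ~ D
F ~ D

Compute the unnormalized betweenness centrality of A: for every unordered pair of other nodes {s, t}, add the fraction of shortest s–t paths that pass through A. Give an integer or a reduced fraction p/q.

Pairs whose geodesics pass through A — B–H: 1/3; H–G: 1/2; G–D: 1/3.
All other pairs contribute 0.
Summing the contributions gives betweenness(A) = 7/6.

7/6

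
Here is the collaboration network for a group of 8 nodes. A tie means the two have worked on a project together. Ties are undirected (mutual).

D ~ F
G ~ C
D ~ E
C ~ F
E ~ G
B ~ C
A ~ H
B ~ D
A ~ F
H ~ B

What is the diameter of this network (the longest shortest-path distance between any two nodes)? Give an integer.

Eccentricity of each node (its greatest distance to any other): A:3, B:2, C:2, D:2, E:3, F:2, G:3, H:3.
The maximum eccentricity is 3, realized for instance by the pair E–A via E – D – F – A. So the diameter is 3.

3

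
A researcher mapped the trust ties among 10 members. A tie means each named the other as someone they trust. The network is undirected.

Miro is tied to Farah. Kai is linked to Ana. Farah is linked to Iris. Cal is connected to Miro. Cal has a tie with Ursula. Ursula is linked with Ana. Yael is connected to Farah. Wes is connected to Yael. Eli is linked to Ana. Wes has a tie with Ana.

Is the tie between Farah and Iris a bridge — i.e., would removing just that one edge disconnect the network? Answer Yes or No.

Yes

Without the Farah–Iris edge there is no alternate route between Farah and Iris, so the network disconnects. It is a bridge.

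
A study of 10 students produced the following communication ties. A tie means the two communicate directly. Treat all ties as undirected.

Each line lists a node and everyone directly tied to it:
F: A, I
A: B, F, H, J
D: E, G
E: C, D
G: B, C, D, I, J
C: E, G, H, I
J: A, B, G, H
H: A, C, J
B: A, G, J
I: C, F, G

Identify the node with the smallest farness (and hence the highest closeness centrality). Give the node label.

G

Farness (sum of distances to all others) for each node — A:16, B:16, C:14, D:19, E:20, F:18, G:13, H:16, I:15, J:15.
The smallest farness is 13, for G, so G has the highest closeness.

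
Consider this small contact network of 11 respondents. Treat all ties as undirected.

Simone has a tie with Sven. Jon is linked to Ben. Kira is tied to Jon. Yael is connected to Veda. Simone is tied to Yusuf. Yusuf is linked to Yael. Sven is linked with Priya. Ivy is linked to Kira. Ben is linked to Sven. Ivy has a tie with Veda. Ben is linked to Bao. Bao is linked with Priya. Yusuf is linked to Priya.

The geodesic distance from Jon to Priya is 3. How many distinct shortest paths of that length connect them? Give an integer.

2

The shortest distance is 3. The length-3 paths are: Jon–Ben–Bao–Priya; Jon–Ben–Sven–Priya.
That gives 2 distinct shortest paths.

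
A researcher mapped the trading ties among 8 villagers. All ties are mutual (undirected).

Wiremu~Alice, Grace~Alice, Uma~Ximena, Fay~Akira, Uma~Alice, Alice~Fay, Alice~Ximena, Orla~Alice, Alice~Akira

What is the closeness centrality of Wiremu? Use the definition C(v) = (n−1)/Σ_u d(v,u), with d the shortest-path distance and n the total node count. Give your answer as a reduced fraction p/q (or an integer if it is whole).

Distances from Wiremu: Akira:2, Alice:1, Fay:2, Grace:2, Orla:2, Uma:2, Ximena:2. Sum = 13.
n = 8, so closeness = 7/13.

7/13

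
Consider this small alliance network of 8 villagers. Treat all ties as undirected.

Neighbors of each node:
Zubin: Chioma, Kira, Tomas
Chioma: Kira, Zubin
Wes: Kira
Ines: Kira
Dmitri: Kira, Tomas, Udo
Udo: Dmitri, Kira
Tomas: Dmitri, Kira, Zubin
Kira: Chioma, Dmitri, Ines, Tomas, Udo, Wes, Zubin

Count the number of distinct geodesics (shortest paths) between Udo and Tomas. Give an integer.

The shortest distance is 2. The length-2 paths are: Udo–Kira–Tomas; Udo–Dmitri–Tomas.
That gives 2 distinct shortest paths.

2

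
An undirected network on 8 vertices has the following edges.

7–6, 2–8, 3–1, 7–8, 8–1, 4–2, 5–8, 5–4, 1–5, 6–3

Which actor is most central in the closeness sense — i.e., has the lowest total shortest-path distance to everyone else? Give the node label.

Farness (sum of distances to all others) for each node — 1:11, 2:14, 3:14, 4:16, 5:12, 6:16, 7:13, 8:10.
The smallest farness is 10, for 8, so 8 has the highest closeness.

8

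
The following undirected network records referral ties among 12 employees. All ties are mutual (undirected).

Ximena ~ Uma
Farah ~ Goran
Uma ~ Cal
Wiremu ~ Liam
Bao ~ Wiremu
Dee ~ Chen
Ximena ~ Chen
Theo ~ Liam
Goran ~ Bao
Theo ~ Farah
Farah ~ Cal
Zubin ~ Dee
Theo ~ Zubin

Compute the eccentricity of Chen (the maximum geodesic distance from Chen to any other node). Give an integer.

6

Distances from Chen: Bao:6, Cal:3, Dee:1, Farah:4, Goran:5, Liam:4, Theo:3, Uma:2, Wiremu:5, Ximena:1, Zubin:2.
The largest is 6 (to Bao), so the eccentricity of Chen is 6.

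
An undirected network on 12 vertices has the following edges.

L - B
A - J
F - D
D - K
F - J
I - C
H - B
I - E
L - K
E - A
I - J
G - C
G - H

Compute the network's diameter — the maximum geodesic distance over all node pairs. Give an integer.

Eccentricity of each node (its greatest distance to any other): A:6, B:6, C:5, D:5, E:6, F:5, G:5, H:5, I:5, J:5, K:5, L:6.
The maximum eccentricity is 6, realized for instance by the pair B–A via B – H – G – C – I – E – A. So the diameter is 6.

6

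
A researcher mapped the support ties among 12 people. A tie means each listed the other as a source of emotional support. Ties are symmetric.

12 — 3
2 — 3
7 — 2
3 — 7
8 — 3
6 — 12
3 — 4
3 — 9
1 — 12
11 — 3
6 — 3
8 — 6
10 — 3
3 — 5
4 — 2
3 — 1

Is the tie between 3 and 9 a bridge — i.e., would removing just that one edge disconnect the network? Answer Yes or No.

Yes

Without the 3–9 edge there is no alternate route between 3 and 9, so the network disconnects. It is a bridge.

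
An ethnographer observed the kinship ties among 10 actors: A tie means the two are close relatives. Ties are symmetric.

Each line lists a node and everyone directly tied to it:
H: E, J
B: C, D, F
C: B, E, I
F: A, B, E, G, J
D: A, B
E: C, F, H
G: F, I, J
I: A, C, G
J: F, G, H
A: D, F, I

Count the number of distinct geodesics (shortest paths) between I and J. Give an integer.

The shortest distance is 2, and the only length-2 path is I–G–J. So there is exactly 1 shortest path.

1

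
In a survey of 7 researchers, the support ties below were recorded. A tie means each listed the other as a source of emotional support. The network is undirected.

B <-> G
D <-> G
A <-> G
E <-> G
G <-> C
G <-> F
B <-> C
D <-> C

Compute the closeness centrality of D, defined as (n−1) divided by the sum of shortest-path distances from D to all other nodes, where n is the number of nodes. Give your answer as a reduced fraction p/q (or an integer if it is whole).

3/5

Distances from D: A:2, B:2, C:1, E:2, F:2, G:1. Sum = 10.
n = 7, so closeness = 6/10 = 3/5.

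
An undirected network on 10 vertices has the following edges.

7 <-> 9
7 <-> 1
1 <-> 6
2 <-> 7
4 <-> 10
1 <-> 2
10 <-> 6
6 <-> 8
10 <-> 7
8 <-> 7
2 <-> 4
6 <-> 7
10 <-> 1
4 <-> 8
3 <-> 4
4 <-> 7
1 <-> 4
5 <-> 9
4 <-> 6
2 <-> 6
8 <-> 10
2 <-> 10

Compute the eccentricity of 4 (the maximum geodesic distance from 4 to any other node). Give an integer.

Distances from 4: 1:1, 2:1, 3:1, 5:3, 6:1, 7:1, 8:1, 9:2, 10:1.
The largest is 3 (to 5), so the eccentricity of 4 is 3.

3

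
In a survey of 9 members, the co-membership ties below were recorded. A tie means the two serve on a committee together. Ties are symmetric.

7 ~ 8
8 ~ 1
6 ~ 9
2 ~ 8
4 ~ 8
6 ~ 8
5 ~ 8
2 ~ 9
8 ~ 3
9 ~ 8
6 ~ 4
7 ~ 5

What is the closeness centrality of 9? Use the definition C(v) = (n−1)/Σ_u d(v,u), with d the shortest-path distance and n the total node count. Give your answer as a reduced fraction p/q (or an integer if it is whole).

Distances from 9: 1:2, 2:1, 3:2, 4:2, 5:2, 6:1, 7:2, 8:1. Sum = 13.
n = 9, so closeness = 8/13.

8/13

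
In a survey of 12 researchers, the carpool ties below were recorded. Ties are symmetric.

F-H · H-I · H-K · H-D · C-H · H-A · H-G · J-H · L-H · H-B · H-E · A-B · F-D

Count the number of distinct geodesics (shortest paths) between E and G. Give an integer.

1

The shortest distance is 2, and the only length-2 path is E–H–G. So there is exactly 1 shortest path.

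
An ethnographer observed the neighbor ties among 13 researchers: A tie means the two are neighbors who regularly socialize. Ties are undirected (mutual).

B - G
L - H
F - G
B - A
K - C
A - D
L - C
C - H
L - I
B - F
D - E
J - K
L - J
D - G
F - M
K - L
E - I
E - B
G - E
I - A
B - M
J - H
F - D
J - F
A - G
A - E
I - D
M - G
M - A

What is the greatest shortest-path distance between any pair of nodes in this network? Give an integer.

Eccentricity of each node (its greatest distance to any other): A:3, B:4, C:4, D:3, E:3, F:3, G:4, H:3, I:2, J:3, K:3, L:3, M:4.
The maximum eccentricity is 4, realized for instance by the pair B–C via B – F – J – H – C. So the diameter is 4.

4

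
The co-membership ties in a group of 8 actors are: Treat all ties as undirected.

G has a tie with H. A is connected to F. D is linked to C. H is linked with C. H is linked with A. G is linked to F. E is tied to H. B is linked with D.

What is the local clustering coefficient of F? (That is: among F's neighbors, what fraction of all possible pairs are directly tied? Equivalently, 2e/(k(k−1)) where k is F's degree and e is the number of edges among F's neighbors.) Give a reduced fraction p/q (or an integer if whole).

F's neighbors: A and G (k = 2).
Possible neighbor pairs: C(2,2) = 1. Edges among them: none → e = 0.
Clustering(F) = 0/1.

0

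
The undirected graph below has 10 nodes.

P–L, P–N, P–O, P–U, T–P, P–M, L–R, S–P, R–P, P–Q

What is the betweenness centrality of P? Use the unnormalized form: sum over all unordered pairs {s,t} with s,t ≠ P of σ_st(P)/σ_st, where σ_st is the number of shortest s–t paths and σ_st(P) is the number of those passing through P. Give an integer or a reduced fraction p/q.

35

Pairs whose geodesics pass through P — Q–O: 1; Q–T: 1; Q–S: 1; Q–U: 1; Q–L: 1; Q–R: 1; Q–N: 1; Q–M: 1; O–T: 1; O–S: 1; O–U: 1; O–L: 1; O–R: 1; O–N: 1 … (+21 more pairs).
All other pairs contribute 0.
Summing the contributions gives betweenness(P) = 35.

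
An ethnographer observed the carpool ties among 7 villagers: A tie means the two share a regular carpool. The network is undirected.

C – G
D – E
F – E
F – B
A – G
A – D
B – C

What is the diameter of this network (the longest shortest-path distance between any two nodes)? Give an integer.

Eccentricity of each node (its greatest distance to any other): A:3, B:3, C:3, D:3, E:3, F:3, G:3.
The maximum eccentricity is 3, realized for instance by the pair E–C via E – F – B – C. So the diameter is 3.

3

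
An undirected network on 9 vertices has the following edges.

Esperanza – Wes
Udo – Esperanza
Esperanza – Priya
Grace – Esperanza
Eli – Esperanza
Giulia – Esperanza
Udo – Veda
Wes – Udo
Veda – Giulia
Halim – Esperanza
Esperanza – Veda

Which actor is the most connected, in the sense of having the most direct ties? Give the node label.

Degrees — Eli:1, Esperanza:8, Giulia:2, Grace:1, Halim:1, Priya:1, Udo:3, Veda:3, Wes:2.
The maximum is 8, attained only by Esperanza.

Esperanza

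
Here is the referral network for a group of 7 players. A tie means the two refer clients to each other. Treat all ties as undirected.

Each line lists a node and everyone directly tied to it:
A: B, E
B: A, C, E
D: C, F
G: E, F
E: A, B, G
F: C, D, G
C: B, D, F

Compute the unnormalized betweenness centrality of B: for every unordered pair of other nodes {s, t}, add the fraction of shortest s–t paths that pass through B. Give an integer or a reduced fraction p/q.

Pairs whose geodesics pass through B — D–A: 1; D–E: 1/2; C–A: 1; C–E: 1; A–F: 1/2.
All other pairs contribute 0.
Summing the contributions gives betweenness(B) = 4.

4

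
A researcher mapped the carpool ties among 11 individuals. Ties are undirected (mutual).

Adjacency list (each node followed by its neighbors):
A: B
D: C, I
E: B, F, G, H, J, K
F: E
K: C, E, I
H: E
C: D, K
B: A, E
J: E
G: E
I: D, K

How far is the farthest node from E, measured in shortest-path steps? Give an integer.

3

Distances from E: A:2, B:1, C:2, D:3, F:1, G:1, H:1, I:2, J:1, K:1.
The largest is 3 (to D), so the eccentricity of E is 3.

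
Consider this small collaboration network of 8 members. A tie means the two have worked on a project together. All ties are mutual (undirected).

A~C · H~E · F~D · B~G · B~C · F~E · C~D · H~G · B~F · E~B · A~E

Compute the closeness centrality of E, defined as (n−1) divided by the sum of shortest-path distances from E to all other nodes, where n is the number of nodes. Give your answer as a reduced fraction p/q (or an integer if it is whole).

7/10

Distances from E: A:1, B:1, C:2, D:2, F:1, G:2, H:1. Sum = 10.
n = 8, so closeness = 7/10.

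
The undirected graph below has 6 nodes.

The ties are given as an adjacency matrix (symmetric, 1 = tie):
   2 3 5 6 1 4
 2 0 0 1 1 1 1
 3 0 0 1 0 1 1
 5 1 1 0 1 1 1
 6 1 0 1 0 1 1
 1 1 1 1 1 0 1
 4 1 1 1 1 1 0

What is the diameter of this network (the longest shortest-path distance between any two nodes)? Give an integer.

2

Eccentricity of each node (its greatest distance to any other): 1:1, 2:2, 3:2, 4:1, 5:1, 6:2.
The maximum eccentricity is 2, realized for instance by the pair 2–3 via 2 – 5 – 3. So the diameter is 2.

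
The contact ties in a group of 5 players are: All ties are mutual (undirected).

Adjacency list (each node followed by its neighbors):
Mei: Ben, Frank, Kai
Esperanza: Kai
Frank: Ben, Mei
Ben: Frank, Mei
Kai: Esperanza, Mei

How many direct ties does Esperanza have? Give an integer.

Esperanza is directly tied to Kai. That is 1 neighbor, so the degree of Esperanza is 1.

1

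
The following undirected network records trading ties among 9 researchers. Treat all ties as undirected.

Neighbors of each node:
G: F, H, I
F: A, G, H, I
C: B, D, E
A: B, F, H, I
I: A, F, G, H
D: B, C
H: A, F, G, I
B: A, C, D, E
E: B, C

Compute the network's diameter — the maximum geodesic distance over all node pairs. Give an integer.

Eccentricity of each node (its greatest distance to any other): A:2, B:3, C:4, D:4, E:4, F:3, G:4, H:3, I:3.
The maximum eccentricity is 4, realized for instance by the pair G–D via G – I – A – B – D. So the diameter is 4.

4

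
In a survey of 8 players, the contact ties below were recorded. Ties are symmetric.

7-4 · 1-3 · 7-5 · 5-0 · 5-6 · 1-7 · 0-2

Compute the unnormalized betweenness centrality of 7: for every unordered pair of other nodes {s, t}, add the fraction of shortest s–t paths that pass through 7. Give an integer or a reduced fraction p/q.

14

Pairs whose geodesics pass through 7 — 4–0: 1; 4–2: 1; 4–3: 1; 4–5: 1; 4–6: 1; 4–1: 1; 0–3: 1; 0–1: 1; 2–3: 1; 2–1: 1; 3–5: 1; 3–6: 1; 5–1: 1; 6–1: 1.
All other pairs contribute 0.
Summing the contributions gives betweenness(7) = 14.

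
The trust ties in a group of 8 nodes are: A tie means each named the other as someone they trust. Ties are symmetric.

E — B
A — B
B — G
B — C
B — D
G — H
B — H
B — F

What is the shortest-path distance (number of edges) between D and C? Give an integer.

2

One shortest route is D – B – C, which uses 2 edges, and D and C are not directly tied, so nothing shorter exists. So d(D,C) = 2.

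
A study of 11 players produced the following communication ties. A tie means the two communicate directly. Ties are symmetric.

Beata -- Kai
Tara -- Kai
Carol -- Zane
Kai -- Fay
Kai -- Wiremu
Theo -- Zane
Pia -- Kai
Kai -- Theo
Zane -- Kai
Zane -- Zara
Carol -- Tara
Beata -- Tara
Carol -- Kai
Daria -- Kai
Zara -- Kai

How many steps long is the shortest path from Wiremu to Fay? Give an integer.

2

One shortest route is Wiremu – Kai – Fay, which uses 2 edges, and Wiremu and Fay are not directly tied, so nothing shorter exists. So d(Wiremu,Fay) = 2.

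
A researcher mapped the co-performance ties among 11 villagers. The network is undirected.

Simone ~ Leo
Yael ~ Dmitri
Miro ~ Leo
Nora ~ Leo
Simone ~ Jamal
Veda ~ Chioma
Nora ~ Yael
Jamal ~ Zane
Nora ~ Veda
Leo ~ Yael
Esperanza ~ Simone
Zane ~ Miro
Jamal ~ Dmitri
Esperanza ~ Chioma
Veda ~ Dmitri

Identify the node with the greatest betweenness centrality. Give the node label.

Leo

Unnormalized betweenness of each node: Chioma:7/3, Dmitri:13/2, Esperanza:10/3, Jamal:47/6, Leo:73/6, Miro:5/2, Nora:13/3, Simone:28/3, Veda:41/6, Yael:7/3, Zane:3/2.
Leo has the largest value, 73/6, making it the main broker — the node through which the most shortest paths run.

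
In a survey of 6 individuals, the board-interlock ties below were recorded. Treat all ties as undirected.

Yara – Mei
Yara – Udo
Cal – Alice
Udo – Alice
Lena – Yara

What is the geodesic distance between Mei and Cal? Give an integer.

One shortest route is Mei – Yara – Udo – Alice – Cal, which uses 4 edges, and at distance 3 from Mei we only reach {Alice}, which does not include Cal. So d(Mei,Cal) = 4.

4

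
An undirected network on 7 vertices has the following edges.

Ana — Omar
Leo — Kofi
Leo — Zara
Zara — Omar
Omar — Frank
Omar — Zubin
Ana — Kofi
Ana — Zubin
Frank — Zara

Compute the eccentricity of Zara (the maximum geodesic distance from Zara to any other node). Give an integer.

2

Distances from Zara: Ana:2, Frank:1, Kofi:2, Leo:1, Omar:1, Zubin:2.
The largest is 2 (to Kofi, Zubin, and Ana), so the eccentricity of Zara is 2.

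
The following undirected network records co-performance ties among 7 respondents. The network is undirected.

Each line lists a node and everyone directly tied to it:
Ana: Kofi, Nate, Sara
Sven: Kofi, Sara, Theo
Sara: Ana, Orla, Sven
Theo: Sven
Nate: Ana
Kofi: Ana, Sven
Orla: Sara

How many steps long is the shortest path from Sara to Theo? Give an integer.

2

One shortest route is Sara – Sven – Theo, which uses 2 edges, and Sara and Theo are not directly tied, so nothing shorter exists. So d(Sara,Theo) = 2.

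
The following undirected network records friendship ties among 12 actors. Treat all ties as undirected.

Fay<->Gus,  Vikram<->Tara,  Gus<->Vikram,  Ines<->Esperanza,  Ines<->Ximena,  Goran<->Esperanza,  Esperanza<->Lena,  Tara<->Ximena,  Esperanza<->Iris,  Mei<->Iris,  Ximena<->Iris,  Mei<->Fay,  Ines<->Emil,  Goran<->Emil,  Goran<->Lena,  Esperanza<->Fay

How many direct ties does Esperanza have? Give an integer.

5

Esperanza is directly tied to Fay, Goran, Ines, Iris, and Lena. That is 5 neighbors, so the degree of Esperanza is 5.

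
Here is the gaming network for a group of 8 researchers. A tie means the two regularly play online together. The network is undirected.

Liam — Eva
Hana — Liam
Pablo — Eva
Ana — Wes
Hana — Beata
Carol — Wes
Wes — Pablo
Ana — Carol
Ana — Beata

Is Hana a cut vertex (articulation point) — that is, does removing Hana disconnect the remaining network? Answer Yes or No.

Even without Hana, every remaining node can still reach every other (the residual graph is connected), so Hana is not a cut vertex.

No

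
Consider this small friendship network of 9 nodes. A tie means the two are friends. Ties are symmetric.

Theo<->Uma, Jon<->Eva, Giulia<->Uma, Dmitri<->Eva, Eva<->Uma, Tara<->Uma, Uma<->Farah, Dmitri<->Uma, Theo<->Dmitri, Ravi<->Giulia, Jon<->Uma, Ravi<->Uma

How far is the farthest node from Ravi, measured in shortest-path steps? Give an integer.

2

Distances from Ravi: Dmitri:2, Eva:2, Farah:2, Giulia:1, Jon:2, Tara:2, Theo:2, Uma:1.
The largest is 2 (to Farah, Tara, Eva, Dmitri, Theo, and Jon), so the eccentricity of Ravi is 2.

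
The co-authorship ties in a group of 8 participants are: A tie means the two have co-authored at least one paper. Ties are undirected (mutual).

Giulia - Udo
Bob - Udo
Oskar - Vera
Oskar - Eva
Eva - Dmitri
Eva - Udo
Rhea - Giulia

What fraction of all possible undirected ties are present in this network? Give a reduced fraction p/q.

1/4

There are 7 edges and 8 nodes, so the maximum possible is C(8,2) = 28.
Density = 7/28 = 1/4.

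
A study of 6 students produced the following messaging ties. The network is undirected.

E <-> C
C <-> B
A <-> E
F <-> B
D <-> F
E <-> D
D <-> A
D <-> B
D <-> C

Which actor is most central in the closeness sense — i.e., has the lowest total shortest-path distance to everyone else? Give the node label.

D

Farness (sum of distances to all others) for each node — A:8, B:7, C:7, D:5, E:7, F:8.
The smallest farness is 5, for D, so D has the highest closeness.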